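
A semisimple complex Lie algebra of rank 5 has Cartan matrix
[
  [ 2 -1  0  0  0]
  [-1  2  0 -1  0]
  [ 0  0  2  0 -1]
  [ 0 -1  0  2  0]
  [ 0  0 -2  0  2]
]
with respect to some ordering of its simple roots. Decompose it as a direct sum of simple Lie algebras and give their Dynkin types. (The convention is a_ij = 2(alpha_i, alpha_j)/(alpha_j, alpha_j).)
The diagram associated to this matrix has two connected components: the simple roots {alpha_1, alpha_2, alpha_4} form a chain of 3 nodes with single edges (A_3), and {alpha_3, alpha_5} form a chain of 2 nodes with a double edge at one end; the terminal node there is the unique short simple root (B_2). A semisimple Lie algebra decomposes uniquely as the direct sum of simple ideals, one per connected component of its Dynkin diagram, so g ≅ A_3 ⊕ B_2 (dimension 15 + 10 = 25).

A_3 (sl(4)) ⊕ B_2 (so(5))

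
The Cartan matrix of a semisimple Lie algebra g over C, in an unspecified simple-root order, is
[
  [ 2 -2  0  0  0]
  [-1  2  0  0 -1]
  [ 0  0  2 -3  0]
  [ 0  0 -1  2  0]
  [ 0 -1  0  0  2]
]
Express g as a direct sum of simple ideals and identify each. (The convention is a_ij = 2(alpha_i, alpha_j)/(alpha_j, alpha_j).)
C_3 + G_2

The diagram associated to this matrix has two connected components: the simple roots {alpha_1, alpha_2, alpha_5} form a chain of 3 nodes with a double edge at one end; the terminal node there is the unique long simple root (C_3), and {alpha_3, alpha_4} form two nodes joined by a triple edge (G_2). A semisimple Lie algebra decomposes uniquely as the direct sum of simple ideals, one per connected component of its Dynkin diagram, so g ≅ C_3 ⊕ G_2 (dimension 21 + 14 = 35).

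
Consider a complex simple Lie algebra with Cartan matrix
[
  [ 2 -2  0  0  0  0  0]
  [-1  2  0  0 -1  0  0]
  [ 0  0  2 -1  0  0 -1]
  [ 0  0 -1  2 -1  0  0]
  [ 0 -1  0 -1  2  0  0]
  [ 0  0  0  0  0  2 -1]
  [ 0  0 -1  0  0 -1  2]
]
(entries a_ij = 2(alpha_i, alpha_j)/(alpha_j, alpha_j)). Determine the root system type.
C7

The matrix has rank 7 with 2's on the diagonal. Reading the off-diagonal entries as Dynkin edges (a single edge where a_ij = a_ji = -1; a double or triple edge where a_ij * a_ji = 2 or 3), the diagram is a chain of 7 nodes with a double edge at one end; the terminal node there is the unique long simple root (C_7). One simple-root ordering that puts it in standard form is (alpha_6, alpha_7, alpha_3, alpha_4, alpha_5, alpha_2, alpha_1). So the algebra is type C_7, i.e. sp(14).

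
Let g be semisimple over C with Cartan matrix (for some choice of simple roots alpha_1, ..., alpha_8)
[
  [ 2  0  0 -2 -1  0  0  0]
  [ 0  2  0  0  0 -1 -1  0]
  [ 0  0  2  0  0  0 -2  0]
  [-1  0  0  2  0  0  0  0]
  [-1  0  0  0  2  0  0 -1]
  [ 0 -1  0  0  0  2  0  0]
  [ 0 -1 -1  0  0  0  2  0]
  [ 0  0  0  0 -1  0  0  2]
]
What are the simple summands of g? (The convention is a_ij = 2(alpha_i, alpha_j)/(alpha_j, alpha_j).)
B_4 + C_4

The diagram associated to this matrix has two connected components: the simple roots {alpha_1, alpha_4, alpha_5, alpha_8} form a chain of 4 nodes with a double edge at one end; the terminal node there is the unique short simple root (B_4), and {alpha_2, alpha_3, alpha_6, alpha_7} form a chain of 4 nodes with a double edge at one end; the terminal node there is the unique long simple root (C_4). A semisimple Lie algebra decomposes uniquely as the direct sum of simple ideals, one per connected component of its Dynkin diagram, so g ≅ B_4 ⊕ C_4 (dimension 36 + 36 = 72).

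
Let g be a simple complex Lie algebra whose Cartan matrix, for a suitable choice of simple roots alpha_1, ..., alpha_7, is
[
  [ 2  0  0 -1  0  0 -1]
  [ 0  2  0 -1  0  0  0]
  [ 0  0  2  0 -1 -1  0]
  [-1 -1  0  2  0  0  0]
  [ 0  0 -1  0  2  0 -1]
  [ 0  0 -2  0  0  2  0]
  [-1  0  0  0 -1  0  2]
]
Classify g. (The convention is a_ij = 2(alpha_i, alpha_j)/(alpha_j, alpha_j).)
type C_7

The matrix has rank 7 with 2's on the diagonal. Reading the off-diagonal entries as Dynkin edges (a single edge where a_ij = a_ji = -1; a double or triple edge where a_ij * a_ji = 2 or 3), the diagram is a chain of 7 nodes with a double edge at one end; the terminal node there is the unique long simple root (C_7). One simple-root ordering that puts it in standard form is (alpha_2, alpha_4, alpha_1, alpha_7, alpha_5, alpha_3, alpha_6). So the algebra is type C_7, i.e. sp(14).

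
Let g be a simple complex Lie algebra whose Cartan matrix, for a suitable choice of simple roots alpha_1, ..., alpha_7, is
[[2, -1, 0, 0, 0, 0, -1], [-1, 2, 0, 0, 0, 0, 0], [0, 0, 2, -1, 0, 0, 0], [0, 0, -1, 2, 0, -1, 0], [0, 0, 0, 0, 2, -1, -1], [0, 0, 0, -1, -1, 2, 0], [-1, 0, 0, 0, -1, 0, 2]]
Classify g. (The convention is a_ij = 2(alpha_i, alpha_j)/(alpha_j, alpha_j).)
A_7

The matrix has rank 7 with 2's on the diagonal. Reading the off-diagonal entries as Dynkin edges (a single edge where a_ij = a_ji = -1; a double or triple edge where a_ij * a_ji = 2 or 3), the diagram is a chain of 7 nodes with single edges (A_7). One simple-root ordering that puts it in standard form is (alpha_2, alpha_1, alpha_7, alpha_5, alpha_6, alpha_4, alpha_3). So the algebra is type A_7, i.e. sl(8).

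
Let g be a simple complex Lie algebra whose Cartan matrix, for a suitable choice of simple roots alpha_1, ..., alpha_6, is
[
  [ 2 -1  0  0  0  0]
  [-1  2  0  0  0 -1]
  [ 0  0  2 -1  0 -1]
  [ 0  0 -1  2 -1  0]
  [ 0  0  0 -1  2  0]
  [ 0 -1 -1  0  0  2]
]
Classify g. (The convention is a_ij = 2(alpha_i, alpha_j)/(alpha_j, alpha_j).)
The matrix has rank 6 with 2's on the diagonal. Reading the off-diagonal entries as Dynkin edges (a single edge where a_ij = a_ji = -1; a double or triple edge where a_ij * a_ji = 2 or 3), the diagram is a chain of 6 nodes with single edges (A_6). One simple-root ordering that puts it in standard form is (alpha_5, alpha_4, alpha_3, alpha_6, alpha_2, alpha_1). So the algebra is type A_6, i.e. sl(7).

type A_6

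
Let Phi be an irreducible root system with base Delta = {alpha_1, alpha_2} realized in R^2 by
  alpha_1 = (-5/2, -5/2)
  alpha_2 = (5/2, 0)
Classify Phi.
Compute the Cartan integers a_ij = 2(alpha_i, alpha_j)/(alpha_j, alpha_j); the resulting 2x2 Cartan matrix is
[[2, -2], [-1, 2]].
The roots have two lengths (squared-length ratio 2:1); the short ones are alpha_{2}. The associated Dynkin diagram is a chain of 2 nodes with a double edge at one end; the terminal node there is the unique short simple root (B_2), so the type is B_2 (the algebra so(5)).

B2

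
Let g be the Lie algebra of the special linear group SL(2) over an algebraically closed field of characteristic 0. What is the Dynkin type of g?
This is sl(2), which has dimension 2^2 - 1 = 3 and rank 2 - 1 = 1 (a Cartan subalgebra is the diagonal traceless matrices). In the classification of classical Lie algebras, the special linear algebra sl(n+1) has type A_n; here n = 1, so the Dynkin diagram is a chain of 1 nodes with single edges (A_1). Hence the type is A_1.

A_1 (sl(2))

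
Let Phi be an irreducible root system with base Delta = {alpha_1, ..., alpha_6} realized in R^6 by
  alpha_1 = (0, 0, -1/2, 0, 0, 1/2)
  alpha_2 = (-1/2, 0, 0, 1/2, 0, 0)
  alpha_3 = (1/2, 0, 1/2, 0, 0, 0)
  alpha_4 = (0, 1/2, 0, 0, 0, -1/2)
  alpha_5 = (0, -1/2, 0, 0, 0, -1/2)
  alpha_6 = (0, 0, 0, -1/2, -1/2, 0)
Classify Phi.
type D_6

Compute the Cartan integers a_ij = 2(alpha_i, alpha_j)/(alpha_j, alpha_j); the resulting 6x6 Cartan matrix is
[[2, 0, -1, -1, -1, 0], [0, 2, -1, 0, 0, -1], [-1, -1, 2, 0, 0, 0], [-1, 0, 0, 2, 0, 0], [-1, 0, 0, 0, 2, 0], [0, -1, 0, 0, 0, 2]].
All simple roots have the same length, so the diagram is simply laced. The associated Dynkin diagram is a chain of 4 nodes with a fork of two nodes at one end (D_6), so the type is D_6 (the algebra so(12)).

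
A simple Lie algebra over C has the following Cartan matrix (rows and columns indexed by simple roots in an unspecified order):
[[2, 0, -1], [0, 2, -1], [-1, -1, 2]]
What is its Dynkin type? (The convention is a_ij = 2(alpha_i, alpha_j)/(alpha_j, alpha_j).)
type A_3

The matrix has rank 3 with 2's on the diagonal. Reading the off-diagonal entries as Dynkin edges (a single edge where a_ij = a_ji = -1; a double or triple edge where a_ij * a_ji = 2 or 3), the diagram is a chain of 3 nodes with single edges (A_3). One simple-root ordering that puts it in standard form is (alpha_2, alpha_3, alpha_1). So the algebra is type A_3, i.e. sl(4).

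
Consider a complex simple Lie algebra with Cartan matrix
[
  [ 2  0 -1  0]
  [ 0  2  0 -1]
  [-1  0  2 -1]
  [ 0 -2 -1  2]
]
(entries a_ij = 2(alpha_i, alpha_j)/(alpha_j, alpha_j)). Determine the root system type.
type B_4

The matrix has rank 4 with 2's on the diagonal. Reading the off-diagonal entries as Dynkin edges (a single edge where a_ij = a_ji = -1; a double or triple edge where a_ij * a_ji = 2 or 3), the diagram is a chain of 4 nodes with a double edge at one end; the terminal node there is the unique short simple root (B_4). One simple-root ordering that puts it in standard form is (alpha_1, alpha_3, alpha_4, alpha_2). So the algebra is type B_4, i.e. so(9).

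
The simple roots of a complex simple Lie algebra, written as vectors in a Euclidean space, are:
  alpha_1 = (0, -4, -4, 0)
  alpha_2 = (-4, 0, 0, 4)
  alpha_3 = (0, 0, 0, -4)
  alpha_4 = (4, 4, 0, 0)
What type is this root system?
B_4

Compute the Cartan integers a_ij = 2(alpha_i, alpha_j)/(alpha_j, alpha_j); the resulting 4x4 Cartan matrix is
[[2, 0, 0, -1], [0, 2, -2, -1], [0, -1, 2, 0], [-1, -1, 0, 2]].
The roots have two lengths (squared-length ratio 2:1); the short ones are alpha_{3}. The associated Dynkin diagram is a chain of 4 nodes with a double edge at one end; the terminal node there is the unique short simple root (B_4), so the type is B_4 (the algebra so(9)).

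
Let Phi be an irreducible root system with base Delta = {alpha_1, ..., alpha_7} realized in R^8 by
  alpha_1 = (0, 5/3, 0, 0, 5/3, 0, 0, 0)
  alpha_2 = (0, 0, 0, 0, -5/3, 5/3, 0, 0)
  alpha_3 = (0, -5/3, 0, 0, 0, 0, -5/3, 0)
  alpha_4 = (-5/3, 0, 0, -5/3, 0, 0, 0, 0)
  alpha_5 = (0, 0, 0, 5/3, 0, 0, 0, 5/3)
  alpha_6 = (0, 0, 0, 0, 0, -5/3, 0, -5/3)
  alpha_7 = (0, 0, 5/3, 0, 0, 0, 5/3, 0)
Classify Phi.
Compute the Cartan integers a_ij = 2(alpha_i, alpha_j)/(alpha_j, alpha_j); the resulting 7x7 Cartan matrix is
[[2, -1, -1, 0, 0, 0, 0], [-1, 2, 0, 0, 0, -1, 0], [-1, 0, 2, 0, 0, 0, -1], [0, 0, 0, 2, -1, 0, 0], [0, 0, 0, -1, 2, -1, 0], [0, -1, 0, 0, -1, 2, 0], [0, 0, -1, 0, 0, 0, 2]].
All simple roots have the same length, so the diagram is simply laced. The associated Dynkin diagram is a chain of 7 nodes with single edges (A_7), so the type is A_7 (the algebra sl(8)).

type A_7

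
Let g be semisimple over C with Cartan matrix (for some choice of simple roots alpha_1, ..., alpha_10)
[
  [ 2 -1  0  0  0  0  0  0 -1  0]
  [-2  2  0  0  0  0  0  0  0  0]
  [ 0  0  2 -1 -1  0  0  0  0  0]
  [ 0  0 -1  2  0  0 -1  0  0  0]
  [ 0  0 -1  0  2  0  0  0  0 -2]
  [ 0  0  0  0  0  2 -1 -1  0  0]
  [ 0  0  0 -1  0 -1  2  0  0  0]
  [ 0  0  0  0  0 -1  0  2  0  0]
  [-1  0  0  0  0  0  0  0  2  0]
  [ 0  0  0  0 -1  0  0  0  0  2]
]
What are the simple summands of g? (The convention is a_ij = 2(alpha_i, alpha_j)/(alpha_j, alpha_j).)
The diagram associated to this matrix has two connected components: the simple roots {alpha_3, alpha_4, alpha_5, alpha_6, alpha_7, alpha_8, alpha_10} form a chain of 7 nodes with a double edge at one end; the terminal node there is the unique short simple root (B_7), and {alpha_1, alpha_2, alpha_9} form a chain of 3 nodes with a double edge at one end; the terminal node there is the unique long simple root (C_3). A semisimple Lie algebra decomposes uniquely as the direct sum of simple ideals, one per connected component of its Dynkin diagram, so g ≅ B_7 ⊕ C_3 (dimension 105 + 21 = 126).

B7 + C3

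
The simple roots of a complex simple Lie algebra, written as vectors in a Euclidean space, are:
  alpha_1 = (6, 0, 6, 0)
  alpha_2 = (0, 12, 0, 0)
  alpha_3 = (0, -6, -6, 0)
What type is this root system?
C_3 (sp(6))

Compute the Cartan integers a_ij = 2(alpha_i, alpha_j)/(alpha_j, alpha_j); the resulting 3x3 Cartan matrix is
[[2, 0, -1], [0, 2, -2], [-1, -1, 2]].
The roots have two lengths (squared-length ratio 2:1); the short ones are alpha_{1,3}. The associated Dynkin diagram is a chain of 3 nodes with a double edge at one end; the terminal node there is the unique long simple root (C_3), so the type is C_3 (the algebra sp(6)).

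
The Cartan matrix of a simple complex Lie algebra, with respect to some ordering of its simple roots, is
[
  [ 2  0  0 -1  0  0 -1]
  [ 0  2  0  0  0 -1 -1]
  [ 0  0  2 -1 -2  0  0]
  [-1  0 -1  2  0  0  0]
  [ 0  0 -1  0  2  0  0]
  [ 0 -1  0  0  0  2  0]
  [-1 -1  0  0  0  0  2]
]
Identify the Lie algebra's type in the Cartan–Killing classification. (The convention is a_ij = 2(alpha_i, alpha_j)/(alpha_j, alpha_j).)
B_7

The matrix has rank 7 with 2's on the diagonal. Reading the off-diagonal entries as Dynkin edges (a single edge where a_ij = a_ji = -1; a double or triple edge where a_ij * a_ji = 2 or 3), the diagram is a chain of 7 nodes with a double edge at one end; the terminal node there is the unique short simple root (B_7). One simple-root ordering that puts it in standard form is (alpha_6, alpha_2, alpha_7, alpha_1, alpha_4, alpha_3, alpha_5). So the algebra is type B_7, i.e. so(15).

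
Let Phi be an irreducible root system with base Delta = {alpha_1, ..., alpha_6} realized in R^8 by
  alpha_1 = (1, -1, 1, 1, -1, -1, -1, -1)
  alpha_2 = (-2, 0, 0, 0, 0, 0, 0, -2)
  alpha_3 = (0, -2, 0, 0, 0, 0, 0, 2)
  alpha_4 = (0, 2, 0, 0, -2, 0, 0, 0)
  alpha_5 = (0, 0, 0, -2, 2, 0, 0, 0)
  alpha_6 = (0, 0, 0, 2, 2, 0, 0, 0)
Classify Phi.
type E_6

Compute the Cartan integers a_ij = 2(alpha_i, alpha_j)/(alpha_j, alpha_j); the resulting 6x6 Cartan matrix is
[[2, 0, 0, 0, -1, 0], [0, 2, -1, 0, 0, 0], [0, -1, 2, -1, 0, 0], [0, 0, -1, 2, -1, -1], [-1, 0, 0, -1, 2, 0], [0, 0, 0, -1, 0, 2]].
All simple roots have the same length, so the diagram is simply laced. The associated Dynkin diagram is a chain of 5 nodes with one extra node attached to the third node from one end (E_6), so the type is E_6.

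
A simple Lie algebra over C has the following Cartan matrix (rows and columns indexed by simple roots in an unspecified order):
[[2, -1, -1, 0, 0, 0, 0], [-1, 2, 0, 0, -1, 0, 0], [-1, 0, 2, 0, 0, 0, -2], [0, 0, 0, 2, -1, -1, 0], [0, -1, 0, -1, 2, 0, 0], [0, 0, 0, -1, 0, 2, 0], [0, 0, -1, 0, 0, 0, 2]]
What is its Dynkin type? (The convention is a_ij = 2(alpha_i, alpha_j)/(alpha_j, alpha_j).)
The matrix has rank 7 with 2's on the diagonal. Reading the off-diagonal entries as Dynkin edges (a single edge where a_ij = a_ji = -1; a double or triple edge where a_ij * a_ji = 2 or 3), the diagram is a chain of 7 nodes with a double edge at one end; the terminal node there is the unique short simple root (B_7). One simple-root ordering that puts it in standard form is (alpha_6, alpha_4, alpha_5, alpha_2, alpha_1, alpha_3, alpha_7). So the algebra is type B_7, i.e. so(15).

B7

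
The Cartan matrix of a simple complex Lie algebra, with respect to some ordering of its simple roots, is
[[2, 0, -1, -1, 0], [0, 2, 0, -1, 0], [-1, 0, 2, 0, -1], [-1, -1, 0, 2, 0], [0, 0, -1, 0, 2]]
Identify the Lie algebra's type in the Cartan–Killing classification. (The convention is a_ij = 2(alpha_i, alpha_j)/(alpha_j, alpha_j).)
type A_5

The matrix has rank 5 with 2's on the diagonal. Reading the off-diagonal entries as Dynkin edges (a single edge where a_ij = a_ji = -1; a double or triple edge where a_ij * a_ji = 2 or 3), the diagram is a chain of 5 nodes with single edges (A_5). One simple-root ordering that puts it in standard form is (alpha_5, alpha_3, alpha_1, alpha_4, alpha_2). So the algebra is type A_5, i.e. sl(6).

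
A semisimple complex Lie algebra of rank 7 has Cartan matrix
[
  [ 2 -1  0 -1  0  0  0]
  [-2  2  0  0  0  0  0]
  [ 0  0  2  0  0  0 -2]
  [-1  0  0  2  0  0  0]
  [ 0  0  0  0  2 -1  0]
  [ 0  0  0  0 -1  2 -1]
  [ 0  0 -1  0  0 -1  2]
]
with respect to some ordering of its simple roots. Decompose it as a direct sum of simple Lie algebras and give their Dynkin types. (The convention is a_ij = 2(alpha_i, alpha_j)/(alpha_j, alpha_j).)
C_3 (sp(6)) + C_4 (sp(8))

The diagram associated to this matrix has two connected components: the simple roots {alpha_1, alpha_2, alpha_4} form a chain of 3 nodes with a double edge at one end; the terminal node there is the unique long simple root (C_3), and {alpha_3, alpha_5, alpha_6, alpha_7} form a chain of 4 nodes with a double edge at one end; the terminal node there is the unique long simple root (C_4). A semisimple Lie algebra decomposes uniquely as the direct sum of simple ideals, one per connected component of its Dynkin diagram, so g ≅ C_3 ⊕ C_4 (dimension 21 + 36 = 57).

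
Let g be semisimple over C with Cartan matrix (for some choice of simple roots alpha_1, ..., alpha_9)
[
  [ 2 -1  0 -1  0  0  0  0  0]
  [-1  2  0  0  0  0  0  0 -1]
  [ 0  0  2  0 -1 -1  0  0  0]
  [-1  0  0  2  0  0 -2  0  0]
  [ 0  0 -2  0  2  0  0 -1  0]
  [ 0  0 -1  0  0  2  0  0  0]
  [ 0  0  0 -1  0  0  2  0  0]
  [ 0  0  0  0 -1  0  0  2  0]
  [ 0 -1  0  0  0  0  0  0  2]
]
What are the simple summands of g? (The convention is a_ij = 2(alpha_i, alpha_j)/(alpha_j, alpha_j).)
type B_5 + type F_4

The diagram associated to this matrix has two connected components: the simple roots {alpha_1, alpha_2, alpha_4, alpha_7, alpha_9} form a chain of 5 nodes with a double edge at one end; the terminal node there is the unique short simple root (B_5), and {alpha_3, alpha_5, alpha_6, alpha_8} form a chain of 4 nodes with a double edge between the middle two (F_4). A semisimple Lie algebra decomposes uniquely as the direct sum of simple ideals, one per connected component of its Dynkin diagram, so g ≅ B_5 ⊕ F_4 (dimension 55 + 52 = 107).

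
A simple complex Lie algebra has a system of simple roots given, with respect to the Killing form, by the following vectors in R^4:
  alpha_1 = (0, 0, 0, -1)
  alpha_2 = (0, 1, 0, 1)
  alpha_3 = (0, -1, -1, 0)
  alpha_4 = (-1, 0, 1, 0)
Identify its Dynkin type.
Compute the Cartan integers a_ij = 2(alpha_i, alpha_j)/(alpha_j, alpha_j); the resulting 4x4 Cartan matrix is
[[2, -1, 0, 0], [-2, 2, -1, 0], [0, -1, 2, -1], [0, 0, -1, 2]].
The roots have two lengths (squared-length ratio 2:1); the short ones are alpha_{1}. The associated Dynkin diagram is a chain of 4 nodes with a double edge at one end; the terminal node there is the unique short simple root (B_4), so the type is B_4 (the algebra so(9)).

B_4 (so(9))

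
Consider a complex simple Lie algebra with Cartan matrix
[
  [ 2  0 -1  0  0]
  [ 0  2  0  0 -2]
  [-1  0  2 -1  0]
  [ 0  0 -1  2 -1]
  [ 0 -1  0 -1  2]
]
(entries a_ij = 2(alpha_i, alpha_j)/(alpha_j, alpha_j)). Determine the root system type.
type C_5

The matrix has rank 5 with 2's on the diagonal. Reading the off-diagonal entries as Dynkin edges (a single edge where a_ij = a_ji = -1; a double or triple edge where a_ij * a_ji = 2 or 3), the diagram is a chain of 5 nodes with a double edge at one end; the terminal node there is the unique long simple root (C_5). One simple-root ordering that puts it in standard form is (alpha_1, alpha_3, alpha_4, alpha_5, alpha_2). So the algebra is type C_5, i.e. sp(10).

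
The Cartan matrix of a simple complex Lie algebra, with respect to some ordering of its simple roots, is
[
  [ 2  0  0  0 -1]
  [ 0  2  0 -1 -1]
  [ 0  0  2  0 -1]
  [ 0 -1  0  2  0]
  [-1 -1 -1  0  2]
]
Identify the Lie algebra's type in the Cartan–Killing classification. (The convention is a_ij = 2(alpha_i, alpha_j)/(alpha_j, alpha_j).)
The matrix has rank 5 with 2's on the diagonal. Reading the off-diagonal entries as Dynkin edges (a single edge where a_ij = a_ji = -1; a double or triple edge where a_ij * a_ji = 2 or 3), the diagram is a chain of 3 nodes with a fork of two nodes at one end (D_5). One simple-root ordering that puts it in standard form is (alpha_4, alpha_2, alpha_5, alpha_1, alpha_3). So the algebra is type D_5, i.e. so(10).

type D_5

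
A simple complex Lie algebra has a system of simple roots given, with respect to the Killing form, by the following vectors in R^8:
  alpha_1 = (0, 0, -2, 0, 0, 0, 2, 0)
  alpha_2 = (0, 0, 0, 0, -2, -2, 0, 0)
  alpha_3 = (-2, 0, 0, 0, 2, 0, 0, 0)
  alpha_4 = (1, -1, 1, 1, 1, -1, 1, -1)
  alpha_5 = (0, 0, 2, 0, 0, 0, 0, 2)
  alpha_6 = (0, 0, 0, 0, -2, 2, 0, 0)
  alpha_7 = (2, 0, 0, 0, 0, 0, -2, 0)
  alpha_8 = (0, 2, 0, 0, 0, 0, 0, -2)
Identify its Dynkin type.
E_8

Compute the Cartan integers a_ij = 2(alpha_i, alpha_j)/(alpha_j, alpha_j); the resulting 8x8 Cartan matrix is
[[2, 0, 0, 0, -1, 0, -1, 0], [0, 2, -1, 0, 0, 0, 0, 0], [0, -1, 2, 0, 0, -1, -1, 0], [0, 0, 0, 2, 0, -1, 0, 0], [-1, 0, 0, 0, 2, 0, 0, -1], [0, 0, -1, -1, 0, 2, 0, 0], [-1, 0, -1, 0, 0, 0, 2, 0], [0, 0, 0, 0, -1, 0, 0, 2]].
All simple roots have the same length, so the diagram is simply laced. The associated Dynkin diagram is a chain of 7 nodes with one extra node attached to the third node from one end (E_8), so the type is E_8.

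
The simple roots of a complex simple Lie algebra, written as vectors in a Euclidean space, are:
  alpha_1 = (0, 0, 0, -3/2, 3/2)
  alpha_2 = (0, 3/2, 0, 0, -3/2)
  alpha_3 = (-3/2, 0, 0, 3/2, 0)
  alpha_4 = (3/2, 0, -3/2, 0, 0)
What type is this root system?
type A_4

Compute the Cartan integers a_ij = 2(alpha_i, alpha_j)/(alpha_j, alpha_j); the resulting 4x4 Cartan matrix is
[[2, -1, -1, 0], [-1, 2, 0, 0], [-1, 0, 2, -1], [0, 0, -1, 2]].
All simple roots have the same length, so the diagram is simply laced. The associated Dynkin diagram is a chain of 4 nodes with single edges (A_4), so the type is A_4 (the algebra sl(5)).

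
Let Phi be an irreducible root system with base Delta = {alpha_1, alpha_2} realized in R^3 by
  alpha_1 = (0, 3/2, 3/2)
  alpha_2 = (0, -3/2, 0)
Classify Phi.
Compute the Cartan integers a_ij = 2(alpha_i, alpha_j)/(alpha_j, alpha_j); the resulting 2x2 Cartan matrix is
[[2, -2], [-1, 2]].
The roots have two lengths (squared-length ratio 2:1); the short ones are alpha_{2}. The associated Dynkin diagram is a chain of 2 nodes with a double edge at one end; the terminal node there is the unique short simple root (B_2), so the type is B_2 (the algebra so(5)).

B2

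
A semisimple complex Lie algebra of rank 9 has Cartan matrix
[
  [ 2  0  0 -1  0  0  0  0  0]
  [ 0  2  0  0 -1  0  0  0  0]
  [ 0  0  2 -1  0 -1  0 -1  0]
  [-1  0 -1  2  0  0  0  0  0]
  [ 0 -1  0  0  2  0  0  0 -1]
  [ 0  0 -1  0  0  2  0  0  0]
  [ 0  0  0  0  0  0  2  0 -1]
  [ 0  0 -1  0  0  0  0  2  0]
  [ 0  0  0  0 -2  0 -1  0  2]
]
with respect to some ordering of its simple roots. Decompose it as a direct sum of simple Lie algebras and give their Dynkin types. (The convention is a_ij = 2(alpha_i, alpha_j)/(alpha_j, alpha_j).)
The diagram associated to this matrix has two connected components: the simple roots {alpha_1, alpha_3, alpha_4, alpha_6, alpha_8} form a chain of 3 nodes with a fork of two nodes at one end (D_5), and {alpha_2, alpha_5, alpha_7, alpha_9} form a chain of 4 nodes with a double edge between the middle two (F_4). A semisimple Lie algebra decomposes uniquely as the direct sum of simple ideals, one per connected component of its Dynkin diagram, so g ≅ D_5 ⊕ F_4 (dimension 45 + 52 = 97).

D_5 + F_4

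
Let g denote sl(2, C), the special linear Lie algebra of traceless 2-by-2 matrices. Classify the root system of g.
This is sl(2), which has dimension 2^2 - 1 = 3 and rank 2 - 1 = 1 (a Cartan subalgebra is the diagonal traceless matrices). In the classification of classical Lie algebras, the special linear algebra sl(n+1) has type A_n; here n = 1, so the Dynkin diagram is a chain of 1 nodes with single edges (A_1). Hence the type is A_1.

A_1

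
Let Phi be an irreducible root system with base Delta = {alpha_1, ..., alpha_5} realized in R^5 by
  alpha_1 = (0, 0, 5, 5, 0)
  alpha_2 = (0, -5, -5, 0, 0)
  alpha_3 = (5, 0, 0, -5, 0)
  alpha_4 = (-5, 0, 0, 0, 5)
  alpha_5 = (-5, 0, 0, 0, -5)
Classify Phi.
Compute the Cartan integers a_ij = 2(alpha_i, alpha_j)/(alpha_j, alpha_j); the resulting 5x5 Cartan matrix is
[[2, -1, -1, 0, 0], [-1, 2, 0, 0, 0], [-1, 0, 2, -1, -1], [0, 0, -1, 2, 0], [0, 0, -1, 0, 2]].
All simple roots have the same length, so the diagram is simply laced. The associated Dynkin diagram is a chain of 3 nodes with a fork of two nodes at one end (D_5), so the type is D_5 (the algebra so(10)).

D5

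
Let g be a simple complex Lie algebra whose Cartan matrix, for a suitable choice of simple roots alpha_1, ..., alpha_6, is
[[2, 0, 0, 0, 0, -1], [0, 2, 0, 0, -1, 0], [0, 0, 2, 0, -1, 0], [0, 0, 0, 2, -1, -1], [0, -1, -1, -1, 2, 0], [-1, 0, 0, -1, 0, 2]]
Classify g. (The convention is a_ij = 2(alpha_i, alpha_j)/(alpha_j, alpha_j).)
The matrix has rank 6 with 2's on the diagonal. Reading the off-diagonal entries as Dynkin edges (a single edge where a_ij = a_ji = -1; a double or triple edge where a_ij * a_ji = 2 or 3), the diagram is a chain of 4 nodes with a fork of two nodes at one end (D_6). One simple-root ordering that puts it in standard form is (alpha_1, alpha_6, alpha_4, alpha_5, alpha_2, alpha_3). So the algebra is type D_6, i.e. so(12).

D_6 (so(12))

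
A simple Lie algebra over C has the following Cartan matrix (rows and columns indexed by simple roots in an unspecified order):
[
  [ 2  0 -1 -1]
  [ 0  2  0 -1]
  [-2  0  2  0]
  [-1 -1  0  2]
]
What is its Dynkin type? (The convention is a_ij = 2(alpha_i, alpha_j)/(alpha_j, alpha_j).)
The matrix has rank 4 with 2's on the diagonal. Reading the off-diagonal entries as Dynkin edges (a single edge where a_ij = a_ji = -1; a double or triple edge where a_ij * a_ji = 2 or 3), the diagram is a chain of 4 nodes with a double edge at one end; the terminal node there is the unique long simple root (C_4). One simple-root ordering that puts it in standard form is (alpha_2, alpha_4, alpha_1, alpha_3). So the algebra is type C_4, i.e. sp(8).

C_4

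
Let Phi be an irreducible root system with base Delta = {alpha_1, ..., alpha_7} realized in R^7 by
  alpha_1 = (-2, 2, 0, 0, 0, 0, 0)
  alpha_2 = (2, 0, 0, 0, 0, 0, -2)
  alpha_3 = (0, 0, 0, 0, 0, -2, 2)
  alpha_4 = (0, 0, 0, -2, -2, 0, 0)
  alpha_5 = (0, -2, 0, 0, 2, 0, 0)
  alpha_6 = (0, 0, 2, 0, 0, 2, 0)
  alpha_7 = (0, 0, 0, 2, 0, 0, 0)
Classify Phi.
B_7 (so(15))

Compute the Cartan integers a_ij = 2(alpha_i, alpha_j)/(alpha_j, alpha_j); the resulting 7x7 Cartan matrix is
[[2, -1, 0, 0, -1, 0, 0], [-1, 2, -1, 0, 0, 0, 0], [0, -1, 2, 0, 0, -1, 0], [0, 0, 0, 2, -1, 0, -2], [-1, 0, 0, -1, 2, 0, 0], [0, 0, -1, 0, 0, 2, 0], [0, 0, 0, -1, 0, 0, 2]].
The roots have two lengths (squared-length ratio 2:1); the short ones are alpha_{7}. The associated Dynkin diagram is a chain of 7 nodes with a double edge at one end; the terminal node there is the unique short simple root (B_7), so the type is B_7 (the algebra so(15)).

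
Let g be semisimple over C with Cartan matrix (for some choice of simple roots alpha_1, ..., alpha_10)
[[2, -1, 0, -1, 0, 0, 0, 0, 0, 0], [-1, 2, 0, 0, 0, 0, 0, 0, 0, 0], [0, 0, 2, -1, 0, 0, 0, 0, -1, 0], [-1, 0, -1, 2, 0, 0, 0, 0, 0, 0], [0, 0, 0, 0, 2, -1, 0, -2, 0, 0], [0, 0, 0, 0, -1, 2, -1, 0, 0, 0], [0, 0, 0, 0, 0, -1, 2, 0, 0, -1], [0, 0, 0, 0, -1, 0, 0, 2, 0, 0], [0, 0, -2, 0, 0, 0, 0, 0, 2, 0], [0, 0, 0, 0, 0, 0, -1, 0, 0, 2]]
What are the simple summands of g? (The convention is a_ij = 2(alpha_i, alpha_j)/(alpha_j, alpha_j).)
type B_5 + type C_5

The diagram associated to this matrix has two connected components: the simple roots {alpha_5, alpha_6, alpha_7, alpha_8, alpha_10} form a chain of 5 nodes with a double edge at one end; the terminal node there is the unique short simple root (B_5), and {alpha_1, alpha_2, alpha_3, alpha_4, alpha_9} form a chain of 5 nodes with a double edge at one end; the terminal node there is the unique long simple root (C_5). A semisimple Lie algebra decomposes uniquely as the direct sum of simple ideals, one per connected component of its Dynkin diagram, so g ≅ B_5 ⊕ C_5 (dimension 55 + 55 = 110).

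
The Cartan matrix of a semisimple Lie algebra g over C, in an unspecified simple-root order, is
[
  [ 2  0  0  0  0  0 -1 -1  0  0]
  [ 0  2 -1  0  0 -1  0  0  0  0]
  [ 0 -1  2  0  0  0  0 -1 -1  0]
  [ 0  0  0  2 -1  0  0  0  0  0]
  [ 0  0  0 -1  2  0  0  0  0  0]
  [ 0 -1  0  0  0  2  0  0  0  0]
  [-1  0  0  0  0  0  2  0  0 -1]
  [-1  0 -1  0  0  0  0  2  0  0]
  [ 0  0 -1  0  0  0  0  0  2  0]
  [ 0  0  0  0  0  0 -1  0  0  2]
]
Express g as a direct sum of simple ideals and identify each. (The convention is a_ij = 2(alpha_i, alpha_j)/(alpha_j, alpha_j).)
The diagram associated to this matrix has two connected components: the simple roots {alpha_4, alpha_5} form a chain of 2 nodes with single edges (A_2), and {alpha_1, alpha_2, alpha_3, alpha_6, alpha_7, alpha_8, alpha_9, alpha_10} form a chain of 7 nodes with one extra node attached to the third node from one end (E_8). A semisimple Lie algebra decomposes uniquely as the direct sum of simple ideals, one per connected component of its Dynkin diagram, so g ≅ A_2 ⊕ E_8 (dimension 8 + 248 = 256).

A2 + E8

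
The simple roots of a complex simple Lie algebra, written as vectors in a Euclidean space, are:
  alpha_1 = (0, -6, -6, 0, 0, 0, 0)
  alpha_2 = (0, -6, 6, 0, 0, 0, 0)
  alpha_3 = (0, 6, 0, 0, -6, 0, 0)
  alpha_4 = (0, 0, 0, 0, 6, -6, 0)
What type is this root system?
D_4

Compute the Cartan integers a_ij = 2(alpha_i, alpha_j)/(alpha_j, alpha_j); the resulting 4x4 Cartan matrix is
[[2, 0, -1, 0], [0, 2, -1, 0], [-1, -1, 2, -1], [0, 0, -1, 2]].
All simple roots have the same length, so the diagram is simply laced. The associated Dynkin diagram is a chain of 2 nodes with a fork of two nodes at one end (D_4), so the type is D_4 (the algebra so(8)).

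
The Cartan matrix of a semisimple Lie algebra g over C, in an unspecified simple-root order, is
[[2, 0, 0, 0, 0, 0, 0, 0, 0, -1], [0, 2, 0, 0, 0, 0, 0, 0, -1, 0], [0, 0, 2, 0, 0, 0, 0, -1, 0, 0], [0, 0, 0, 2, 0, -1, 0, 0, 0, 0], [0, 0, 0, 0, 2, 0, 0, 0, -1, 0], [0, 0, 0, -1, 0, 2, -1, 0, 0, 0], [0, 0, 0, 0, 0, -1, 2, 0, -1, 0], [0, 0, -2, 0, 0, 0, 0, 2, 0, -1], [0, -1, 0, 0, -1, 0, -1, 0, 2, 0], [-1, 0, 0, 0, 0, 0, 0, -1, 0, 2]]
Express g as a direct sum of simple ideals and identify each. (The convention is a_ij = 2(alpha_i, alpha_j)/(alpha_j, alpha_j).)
The diagram associated to this matrix has two connected components: the simple roots {alpha_1, alpha_3, alpha_8, alpha_10} form a chain of 4 nodes with a double edge at one end; the terminal node there is the unique short simple root (B_4), and {alpha_2, alpha_4, alpha_5, alpha_6, alpha_7, alpha_9} form a chain of 4 nodes with a fork of two nodes at one end (D_6). A semisimple Lie algebra decomposes uniquely as the direct sum of simple ideals, one per connected component of its Dynkin diagram, so g ≅ B_4 ⊕ D_6 (dimension 36 + 66 = 102).

type B_4 + type D_6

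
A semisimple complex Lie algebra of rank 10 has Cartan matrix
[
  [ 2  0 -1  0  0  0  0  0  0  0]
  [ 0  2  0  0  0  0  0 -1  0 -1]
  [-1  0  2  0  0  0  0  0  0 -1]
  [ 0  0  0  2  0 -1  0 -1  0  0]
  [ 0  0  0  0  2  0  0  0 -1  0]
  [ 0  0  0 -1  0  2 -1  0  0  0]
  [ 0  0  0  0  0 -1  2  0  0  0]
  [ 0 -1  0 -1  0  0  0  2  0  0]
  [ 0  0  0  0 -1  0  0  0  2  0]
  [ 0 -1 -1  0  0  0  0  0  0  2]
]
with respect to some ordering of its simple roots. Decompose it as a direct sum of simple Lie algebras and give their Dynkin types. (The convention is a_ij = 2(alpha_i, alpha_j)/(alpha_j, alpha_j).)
The diagram associated to this matrix has two connected components: the simple roots {alpha_5, alpha_9} form a chain of 2 nodes with single edges (A_2), and {alpha_1, alpha_2, alpha_3, alpha_4, alpha_6, alpha_7, alpha_8, alpha_10} form a chain of 8 nodes with single edges (A_8). A semisimple Lie algebra decomposes uniquely as the direct sum of simple ideals, one per connected component of its Dynkin diagram, so g ≅ A_2 ⊕ A_8 (dimension 8 + 80 = 88).

A2 ⊕ A8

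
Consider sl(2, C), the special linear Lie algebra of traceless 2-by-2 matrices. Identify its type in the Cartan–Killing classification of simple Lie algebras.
This is sl(2), which has dimension 2^2 - 1 = 3 and rank 2 - 1 = 1 (a Cartan subalgebra is the diagonal traceless matrices). In the classification of classical Lie algebras, the special linear algebra sl(n+1) has type A_n; here n = 1, so the Dynkin diagram is a chain of 1 nodes with single edges (A_1). Hence the type is A_1.

A_1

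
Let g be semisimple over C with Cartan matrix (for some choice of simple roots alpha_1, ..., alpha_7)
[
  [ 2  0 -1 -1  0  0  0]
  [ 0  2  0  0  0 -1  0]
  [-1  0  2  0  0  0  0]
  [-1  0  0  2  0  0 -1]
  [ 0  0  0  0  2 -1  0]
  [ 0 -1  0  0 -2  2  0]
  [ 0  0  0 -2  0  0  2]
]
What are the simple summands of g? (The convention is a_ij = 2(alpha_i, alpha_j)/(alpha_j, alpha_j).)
type B_3 + type C_4

The diagram associated to this matrix has two connected components: the simple roots {alpha_2, alpha_5, alpha_6} form a chain of 3 nodes with a double edge at one end; the terminal node there is the unique short simple root (B_3), and {alpha_1, alpha_3, alpha_4, alpha_7} form a chain of 4 nodes with a double edge at one end; the terminal node there is the unique long simple root (C_4). A semisimple Lie algebra decomposes uniquely as the direct sum of simple ideals, one per connected component of its Dynkin diagram, so g ≅ B_3 ⊕ C_4 (dimension 21 + 36 = 57).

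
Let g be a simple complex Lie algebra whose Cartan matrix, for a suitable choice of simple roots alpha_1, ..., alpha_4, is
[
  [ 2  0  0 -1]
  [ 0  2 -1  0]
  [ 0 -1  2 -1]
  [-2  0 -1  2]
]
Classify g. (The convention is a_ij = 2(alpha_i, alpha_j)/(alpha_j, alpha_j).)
type B_4

The matrix has rank 4 with 2's on the diagonal. Reading the off-diagonal entries as Dynkin edges (a single edge where a_ij = a_ji = -1; a double or triple edge where a_ij * a_ji = 2 or 3), the diagram is a chain of 4 nodes with a double edge at one end; the terminal node there is the unique short simple root (B_4). One simple-root ordering that puts it in standard form is (alpha_2, alpha_3, alpha_4, alpha_1). So the algebra is type B_4, i.e. so(9).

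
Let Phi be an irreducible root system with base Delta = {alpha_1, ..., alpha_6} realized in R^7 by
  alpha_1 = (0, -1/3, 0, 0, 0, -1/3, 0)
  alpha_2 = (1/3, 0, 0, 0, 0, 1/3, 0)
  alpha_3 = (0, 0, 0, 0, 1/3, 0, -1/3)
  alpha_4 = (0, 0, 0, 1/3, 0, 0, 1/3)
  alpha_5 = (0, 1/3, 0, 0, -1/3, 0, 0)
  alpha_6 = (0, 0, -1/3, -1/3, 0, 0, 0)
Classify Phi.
Compute the Cartan integers a_ij = 2(alpha_i, alpha_j)/(alpha_j, alpha_j); the resulting 6x6 Cartan matrix is
[[2, -1, 0, 0, -1, 0], [-1, 2, 0, 0, 0, 0], [0, 0, 2, -1, -1, 0], [0, 0, -1, 2, 0, -1], [-1, 0, -1, 0, 2, 0], [0, 0, 0, -1, 0, 2]].
All simple roots have the same length, so the diagram is simply laced. The associated Dynkin diagram is a chain of 6 nodes with single edges (A_6), so the type is A_6 (the algebra sl(7)).

A_6 (sl(7))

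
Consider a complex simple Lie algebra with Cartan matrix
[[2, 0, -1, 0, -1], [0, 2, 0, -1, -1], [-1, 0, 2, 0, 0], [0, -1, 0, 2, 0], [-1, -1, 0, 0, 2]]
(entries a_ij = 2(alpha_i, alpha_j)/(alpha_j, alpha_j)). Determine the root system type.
The matrix has rank 5 with 2's on the diagonal. Reading the off-diagonal entries as Dynkin edges (a single edge where a_ij = a_ji = -1; a double or triple edge where a_ij * a_ji = 2 or 3), the diagram is a chain of 5 nodes with single edges (A_5). One simple-root ordering that puts it in standard form is (alpha_3, alpha_1, alpha_5, alpha_2, alpha_4). So the algebra is type A_5, i.e. sl(6).

A5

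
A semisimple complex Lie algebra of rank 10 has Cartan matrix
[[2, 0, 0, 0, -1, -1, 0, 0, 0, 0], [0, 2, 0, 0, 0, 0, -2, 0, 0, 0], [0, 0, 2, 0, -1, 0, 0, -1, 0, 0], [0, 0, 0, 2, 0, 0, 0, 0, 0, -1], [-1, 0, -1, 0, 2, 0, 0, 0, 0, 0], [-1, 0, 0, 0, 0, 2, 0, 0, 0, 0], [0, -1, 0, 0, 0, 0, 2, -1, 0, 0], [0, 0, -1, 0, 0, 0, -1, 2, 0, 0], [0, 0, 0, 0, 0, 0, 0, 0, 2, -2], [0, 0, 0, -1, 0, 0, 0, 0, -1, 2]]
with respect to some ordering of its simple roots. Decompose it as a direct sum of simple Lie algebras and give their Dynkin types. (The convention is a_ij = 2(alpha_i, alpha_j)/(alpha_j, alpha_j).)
C3 + C7

The diagram associated to this matrix has two connected components: the simple roots {alpha_4, alpha_9, alpha_10} form a chain of 3 nodes with a double edge at one end; the terminal node there is the unique long simple root (C_3), and {alpha_1, alpha_2, alpha_3, alpha_5, alpha_6, alpha_7, alpha_8} form a chain of 7 nodes with a double edge at one end; the terminal node there is the unique long simple root (C_7). A semisimple Lie algebra decomposes uniquely as the direct sum of simple ideals, one per connected component of its Dynkin diagram, so g ≅ C_3 ⊕ C_7 (dimension 21 + 105 = 126).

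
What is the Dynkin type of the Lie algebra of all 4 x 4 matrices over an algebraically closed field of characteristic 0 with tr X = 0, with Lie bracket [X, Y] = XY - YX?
A_3 (sl(4))

This is sl(4), which has dimension 4^2 - 1 = 15 and rank 4 - 1 = 3 (a Cartan subalgebra is the diagonal traceless matrices). In the classification of classical Lie algebras, the special linear algebra sl(n+1) has type A_n; here n = 3, so the Dynkin diagram is a chain of 3 nodes with single edges (A_3). Hence the type is A_3.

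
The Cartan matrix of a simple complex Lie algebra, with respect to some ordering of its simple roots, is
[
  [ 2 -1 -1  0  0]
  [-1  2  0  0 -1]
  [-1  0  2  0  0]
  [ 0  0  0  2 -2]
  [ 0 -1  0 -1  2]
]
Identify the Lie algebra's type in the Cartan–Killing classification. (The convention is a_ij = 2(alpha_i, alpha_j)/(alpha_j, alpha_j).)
The matrix has rank 5 with 2's on the diagonal. Reading the off-diagonal entries as Dynkin edges (a single edge where a_ij = a_ji = -1; a double or triple edge where a_ij * a_ji = 2 or 3), the diagram is a chain of 5 nodes with a double edge at one end; the terminal node there is the unique long simple root (C_5). One simple-root ordering that puts it in standard form is (alpha_3, alpha_1, alpha_2, alpha_5, alpha_4). So the algebra is type C_5, i.e. sp(10).

C_5 (sp(10))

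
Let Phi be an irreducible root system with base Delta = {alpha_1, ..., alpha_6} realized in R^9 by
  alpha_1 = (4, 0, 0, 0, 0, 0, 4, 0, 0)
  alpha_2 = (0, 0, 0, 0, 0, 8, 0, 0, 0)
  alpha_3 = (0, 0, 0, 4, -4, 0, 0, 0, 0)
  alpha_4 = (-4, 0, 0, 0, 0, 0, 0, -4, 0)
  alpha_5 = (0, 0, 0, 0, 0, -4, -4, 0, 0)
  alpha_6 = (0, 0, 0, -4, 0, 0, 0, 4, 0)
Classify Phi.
C_6 (sp(12))

Compute the Cartan integers a_ij = 2(alpha_i, alpha_j)/(alpha_j, alpha_j); the resulting 6x6 Cartan matrix is
[[2, 0, 0, -1, -1, 0], [0, 2, 0, 0, -2, 0], [0, 0, 2, 0, 0, -1], [-1, 0, 0, 2, 0, -1], [-1, -1, 0, 0, 2, 0], [0, 0, -1, -1, 0, 2]].
The roots have two lengths (squared-length ratio 2:1); the short ones are alpha_{1,3,4,5,6}. The associated Dynkin diagram is a chain of 6 nodes with a double edge at one end; the terminal node there is the unique long simple root (C_6), so the type is C_6 (the algebra sp(12)).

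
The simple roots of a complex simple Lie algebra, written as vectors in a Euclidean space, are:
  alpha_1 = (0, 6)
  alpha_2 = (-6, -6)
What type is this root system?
Compute the Cartan integers a_ij = 2(alpha_i, alpha_j)/(alpha_j, alpha_j); the resulting 2x2 Cartan matrix is
[[2, -1], [-2, 2]].
The roots have two lengths (squared-length ratio 2:1); the short ones are alpha_{1}. The associated Dynkin diagram is a chain of 2 nodes with a double edge at one end; the terminal node there is the unique short simple root (B_2), so the type is B_2 (the algebra so(5)).

type B_2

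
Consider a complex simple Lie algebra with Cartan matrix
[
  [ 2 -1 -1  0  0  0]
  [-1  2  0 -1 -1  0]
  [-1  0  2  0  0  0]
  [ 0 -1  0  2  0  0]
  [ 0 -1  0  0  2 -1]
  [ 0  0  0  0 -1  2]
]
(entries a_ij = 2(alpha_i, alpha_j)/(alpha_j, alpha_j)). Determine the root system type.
E_6

The matrix has rank 6 with 2's on the diagonal. Reading the off-diagonal entries as Dynkin edges (a single edge where a_ij = a_ji = -1; a double or triple edge where a_ij * a_ji = 2 or 3), the diagram is a chain of 5 nodes with one extra node attached to the third node from one end (E_6). One simple-root ordering that puts it in standard form is (alpha_3, alpha_4, alpha_1, alpha_2, alpha_5, alpha_6). So the algebra is type E_6.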